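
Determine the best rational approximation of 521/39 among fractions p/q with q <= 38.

Expand x = 521/39 as a continued fraction with the Euclidean algorithm:
  521 = 13*39 + 14, so a_0 = 13.
  39 = 2*14 + 11, so a_1 = 2.
  14 = 1*11 + 3, so a_2 = 1.
  11 = 3*3 + 2, so a_3 = 3.
  3 = 1*2 + 1, so a_4 = 1.
  2 = 2*1 + 0, so a_5 = 2.
so x = [13; 2, 1, 3, 1, 2].
Convergents (p_i = a_i*p_{i-1} + p_{i-2}, q_i = a_i*q_{i-1} + q_{i-2} with p_{-2}=0, p_{-1}=1, q_{-2}=1, q_{-1}=0), until the denominator exceeds 38:
  i=0: a_0=13, p_0 = 13*1 + 0 = 13, q_0 = 13*0 + 1 = 1.
  i=1: a_1=2, p_1 = 2*13 + 1 = 27, q_1 = 2*1 + 0 = 2.
  i=2: a_2=1, p_2 = 1*27 + 13 = 40, q_2 = 1*2 + 1 = 3.
  i=3: a_3=3, p_3 = 3*40 + 27 = 147, q_3 = 3*3 + 2 = 11.
  i=4: a_4=1, p_4 = 1*147 + 40 = 187, q_4 = 1*11 + 3 = 14.
  i=5: a_5=2, p_5 = 2*187 + 147 = 521, q_5 = 2*14 + 11 = 39.
q_5 = 39 > 38, so the last convergent with denominator <= 38 is p_4/q_4 = 187/14.
The closest fraction with denominator <= 38 is either p_4/q_4 or the intermediate fraction (k*p_4 + p_3)/(k*q_4 + q_3) with the largest k >= 1 whose denominator stays <= 38; these approach x as k grows, and every other convergent or intermediate fraction in range is farther away.
Largest k: floor((38 - q_3)/q_4) = floor((38 - 11)/14) = 1.
That gives (1*187 + 147)/(1*14 + 11) = 334/25.
Compare the errors: |x - 187/14| = |521*14 - 187*39|/(39*14) = 1/546, and |x - 334/25| = |521*25 - 334*39|/(39*25) = 1/975.
Cross-multiplying, 1*546 = 546 < 975 = 1*975, so 1/975 is smaller: the intermediate fraction 334/25 is closer to x than 187/14.

334/25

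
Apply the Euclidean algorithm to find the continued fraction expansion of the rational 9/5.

Run the Euclidean algorithm on 9 and 5; the successive quotients are the partial quotients a_0, a_1, ... (each step inverts the fractional part left over by the previous one):
  9 = 1*5 + 4, so a_0 = 1.
  5 = 1*4 + 1, so a_1 = 1.
  4 = 4*1 + 0, so a_2 = 4.
The remainder reaches 0 after 3 divisions, so the expansion has 3 partial quotients, read off in order.

[1; 1, 4]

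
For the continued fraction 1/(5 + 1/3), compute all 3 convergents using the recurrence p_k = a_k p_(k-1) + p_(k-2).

Using the convergent recurrence p_i = a_i*p_{i-1} + p_{i-2}, q_i = a_i*q_{i-1} + q_{i-2} with p_{-2}=0, p_{-1}=1, q_{-2}=1, q_{-1}=0:
  i=0: a_0=0, p_0 = 0*1 + 0 = 0, q_0 = 0*0 + 1 = 1.
  i=1: a_1=5, p_1 = 5*0 + 1 = 1, q_1 = 5*1 + 0 = 5.
  i=2: a_2=3, p_2 = 3*1 + 0 = 3, q_2 = 3*5 + 1 = 16.

0/1, 1/5, 3/16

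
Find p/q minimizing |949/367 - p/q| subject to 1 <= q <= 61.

Expand x = 949/367 as a continued fraction with the Euclidean algorithm:
  949 = 2*367 + 215, so a_0 = 2.
  367 = 1*215 + 152, so a_1 = 1.
  215 = 1*152 + 63, so a_2 = 1.
  152 = 2*63 + 26, so a_3 = 2.
  63 = 2*26 + 11, so a_4 = 2.
  26 = 2*11 + 4, so a_5 = 2.
  11 = 2*4 + 3, so a_6 = 2.
  4 = 1*3 + 1, so a_7 = 1.
  3 = 3*1 + 0, so a_8 = 3.
so x = [2; 1, 1, 2, 2, 2, 2, 1, 3].
Convergents (p_i = a_i*p_{i-1} + p_{i-2}, q_i = a_i*q_{i-1} + q_{i-2} with p_{-2}=0, p_{-1}=1, q_{-2}=1, q_{-1}=0), until the denominator exceeds 61:
  i=0: a_0=2, p_0 = 2*1 + 0 = 2, q_0 = 2*0 + 1 = 1.
  i=1: a_1=1, p_1 = 1*2 + 1 = 3, q_1 = 1*1 + 0 = 1.
  i=2: a_2=1, p_2 = 1*3 + 2 = 5, q_2 = 1*1 + 1 = 2.
  i=3: a_3=2, p_3 = 2*5 + 3 = 13, q_3 = 2*2 + 1 = 5.
  i=4: a_4=2, p_4 = 2*13 + 5 = 31, q_4 = 2*5 + 2 = 12.
  i=5: a_5=2, p_5 = 2*31 + 13 = 75, q_5 = 2*12 + 5 = 29.
  i=6: a_6=2, p_6 = 2*75 + 31 = 181, q_6 = 2*29 + 12 = 70.
q_6 = 70 > 61, so the last convergent with denominator <= 61 is p_5/q_5 = 75/29.
The closest fraction with denominator <= 61 is either p_5/q_5 or the intermediate fraction (k*p_5 + p_4)/(k*q_5 + q_4) with the largest k >= 1 whose denominator stays <= 61; these approach x as k grows, and every other convergent or intermediate fraction in range is farther away.
Largest k: floor((61 - q_4)/q_5) = floor((61 - 12)/29) = 1.
That gives (1*75 + 31)/(1*29 + 12) = 106/41.
Compare the errors: |x - 75/29| = |949*29 - 75*367|/(367*29) = 4/10643, and |x - 106/41| = |949*41 - 106*367|/(367*41) = 7/15047.
Cross-multiplying, 4*15047 = 60188 < 74501 = 7*10643, so 4/10643 is smaller: the convergent 75/29 is closer to x than 106/41.

75/29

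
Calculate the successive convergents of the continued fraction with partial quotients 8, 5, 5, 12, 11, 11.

Using the convergent recurrence p_i = a_i*p_{i-1} + p_{i-2}, q_i = a_i*q_{i-1} + q_{i-2} with p_{-2}=0, p_{-1}=1, q_{-2}=1, q_{-1}=0:
  i=0: a_0=8, p_0 = 8*1 + 0 = 8, q_0 = 8*0 + 1 = 1.
  i=1: a_1=5, p_1 = 5*8 + 1 = 41, q_1 = 5*1 + 0 = 5.
  i=2: a_2=5, p_2 = 5*41 + 8 = 213, q_2 = 5*5 + 1 = 26.
  i=3: a_3=12, p_3 = 12*213 + 41 = 2597, q_3 = 12*26 + 5 = 317.
  i=4: a_4=11, p_4 = 11*2597 + 213 = 28780, q_4 = 11*317 + 26 = 3513.
  i=5: a_5=11, p_5 = 11*28780 + 2597 = 319177, q_5 = 11*3513 + 317 = 38960.

8/1, 41/5, 213/26, 2597/317, 28780/3513, 319177/38960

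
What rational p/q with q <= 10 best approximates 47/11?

Expand x = 47/11 as a continued fraction with the Euclidean algorithm:
  47 = 4*11 + 3, so a_0 = 4.
  11 = 3*3 + 2, so a_1 = 3.
  3 = 1*2 + 1, so a_2 = 1.
  2 = 2*1 + 0, so a_3 = 2.
so x = [4; 3, 1, 2].
Convergents (p_i = a_i*p_{i-1} + p_{i-2}, q_i = a_i*q_{i-1} + q_{i-2} with p_{-2}=0, p_{-1}=1, q_{-2}=1, q_{-1}=0), until the denominator exceeds 10:
  i=0: a_0=4, p_0 = 4*1 + 0 = 4, q_0 = 4*0 + 1 = 1.
  i=1: a_1=3, p_1 = 3*4 + 1 = 13, q_1 = 3*1 + 0 = 3.
  i=2: a_2=1, p_2 = 1*13 + 4 = 17, q_2 = 1*3 + 1 = 4.
  i=3: a_3=2, p_3 = 2*17 + 13 = 47, q_3 = 2*4 + 3 = 11.
q_3 = 11 > 10, so the last convergent with denominator <= 10 is p_2/q_2 = 17/4.
The closest fraction with denominator <= 10 is either p_2/q_2 or the intermediate fraction (k*p_2 + p_1)/(k*q_2 + q_1) with the largest k >= 1 whose denominator stays <= 10; these approach x as k grows, and every other convergent or intermediate fraction in range is farther away.
Largest k: floor((10 - q_1)/q_2) = floor((10 - 3)/4) = 1.
That gives (1*17 + 13)/(1*4 + 3) = 30/7.
Compare the errors: |x - 17/4| = |47*4 - 17*11|/(11*4) = 1/44, and |x - 30/7| = |47*7 - 30*11|/(11*7) = 1/77.
Cross-multiplying, 1*44 = 44 < 77 = 1*77, so 1/77 is smaller: the intermediate fraction 30/7 is closer to x than 17/4.

30/7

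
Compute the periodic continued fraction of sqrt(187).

Write x_i = (sqrt(187) + m_i)/d_i with (m_0, d_0) = (0, 1). a_0 = floor(sqrt(187)) = 13, since 13^2 = 169 <= 187 < 196 = 14^2.
Iterate m_{i+1} = d_i*a_i - m_i, d_{i+1} = (187 - m_{i+1}^2)/d_i, a_{i+1} = floor((a_0 + m_{i+1})/d_{i+1}):
  m_1 = 1*13 - 0 = 13, d_1 = (187 - 13^2)/1 = 18/1 = 18, a_1 = floor((13 + 13)/18) = 1.
  m_2 = 18*1 - 13 = 5, d_2 = (187 - 5^2)/18 = 162/18 = 9, a_2 = floor((13 + 5)/9) = 2.
  m_3 = 9*2 - 5 = 13, d_3 = (187 - 13^2)/9 = 18/9 = 2, a_3 = floor((13 + 13)/2) = 13.
  m_4 = 2*13 - 13 = 13, d_4 = (187 - 13^2)/2 = 18/2 = 9, a_4 = floor((13 + 13)/9) = 2.
  m_5 = 9*2 - 13 = 5, d_5 = (187 - 5^2)/9 = 162/9 = 18, a_5 = floor((13 + 5)/18) = 1.
  m_6 = 18*1 - 5 = 13, d_6 = (187 - 13^2)/18 = 18/18 = 1, a_6 = floor((13 + 13)/1) = 26.
  m_7 = 1*26 - 13 = 13, d_7 = (187 - 13^2)/1 = 18/1 = 18: (m_7, d_7) = (m_1, d_1) = (13, 18), so from here the quotients repeat a_1, ..., a_6; the period length is 6.
Hence the expansion of sqrt(187) is a_0 = 13 followed by the repeating block 1, 2, 13, 2, 1, 26 (period 6).

[13; (1, 2, 13, 2, 1, 26)]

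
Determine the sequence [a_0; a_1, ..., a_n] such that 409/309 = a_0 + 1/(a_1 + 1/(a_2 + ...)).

[1; 3, 11, 9]

Run the Euclidean algorithm on 409 and 309; the successive quotients are the partial quotients a_0, a_1, ... (each step inverts the fractional part left over by the previous one):
  409 = 1*309 + 100, so a_0 = 1.
  309 = 3*100 + 9, so a_1 = 3.
  100 = 11*9 + 1, so a_2 = 11.
  9 = 9*1 + 0, so a_3 = 9.
The remainder reaches 0 after 4 divisions, so the expansion has 4 partial quotients, read off in order.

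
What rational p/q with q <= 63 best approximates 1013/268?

Expand x = 1013/268 as a continued fraction with the Euclidean algorithm:
  1013 = 3*268 + 209, so a_0 = 3.
  268 = 1*209 + 59, so a_1 = 1.
  209 = 3*59 + 32, so a_2 = 3.
  59 = 1*32 + 27, so a_3 = 1.
  32 = 1*27 + 5, so a_4 = 1.
  27 = 5*5 + 2, so a_5 = 5.
  5 = 2*2 + 1, so a_6 = 2.
  2 = 2*1 + 0, so a_7 = 2.
so x = [3; 1, 3, 1, 1, 5, 2, 2].
Convergents (p_i = a_i*p_{i-1} + p_{i-2}, q_i = a_i*q_{i-1} + q_{i-2} with p_{-2}=0, p_{-1}=1, q_{-2}=1, q_{-1}=0), until the denominator exceeds 63:
  i=0: a_0=3, p_0 = 3*1 + 0 = 3, q_0 = 3*0 + 1 = 1.
  i=1: a_1=1, p_1 = 1*3 + 1 = 4, q_1 = 1*1 + 0 = 1.
  i=2: a_2=3, p_2 = 3*4 + 3 = 15, q_2 = 3*1 + 1 = 4.
  i=3: a_3=1, p_3 = 1*15 + 4 = 19, q_3 = 1*4 + 1 = 5.
  i=4: a_4=1, p_4 = 1*19 + 15 = 34, q_4 = 1*5 + 4 = 9.
  i=5: a_5=5, p_5 = 5*34 + 19 = 189, q_5 = 5*9 + 5 = 50.
  i=6: a_6=2, p_6 = 2*189 + 34 = 412, q_6 = 2*50 + 9 = 109.
q_6 = 109 > 63, so the last convergent with denominator <= 63 is p_5/q_5 = 189/50.
The closest fraction with denominator <= 63 is either p_5/q_5 or the intermediate fraction (k*p_5 + p_4)/(k*q_5 + q_4) with the largest k >= 1 whose denominator stays <= 63; these approach x as k grows, and every other convergent or intermediate fraction in range is farther away.
Largest k: floor((63 - q_4)/q_5) = floor((63 - 9)/50) = 1.
That gives (1*189 + 34)/(1*50 + 9) = 223/59.
Compare the errors: |x - 189/50| = |1013*50 - 189*268|/(268*50) = 2/13400, and |x - 223/59| = |1013*59 - 223*268|/(268*59) = 3/15812.
Cross-multiplying, 2*15812 = 31624 < 40200 = 3*13400, so 2/13400 is smaller: the convergent 189/50 is closer to x than 223/59.

189/50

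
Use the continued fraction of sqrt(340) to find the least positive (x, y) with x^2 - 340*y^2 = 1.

(x, y) = (285769, 15498)

First expand sqrt(340) as a continued fraction. With x_i = (sqrt(340) + m_i)/d_i and (m_0, d_0) = (0, 1): a_0 = floor(sqrt(340)) = 18, since 18^2 = 324 <= 340 < 361 = 19^2.
Iterate m_{i+1} = d_i*a_i - m_i, d_{i+1} = (340 - m_{i+1}^2)/d_i, a_{i+1} = floor((a_0 + m_{i+1})/d_{i+1}):
  m_1 = 1*18 - 0 = 18, d_1 = (340 - 18^2)/1 = 16/1 = 16, a_1 = floor((18 + 18)/16) = 2.
  m_2 = 16*2 - 18 = 14, d_2 = (340 - 14^2)/16 = 144/16 = 9, a_2 = floor((18 + 14)/9) = 3.
  m_3 = 9*3 - 14 = 13, d_3 = (340 - 13^2)/9 = 171/9 = 19, a_3 = floor((18 + 13)/19) = 1.
  m_4 = 19*1 - 13 = 6, d_4 = (340 - 6^2)/19 = 304/19 = 16, a_4 = floor((18 + 6)/16) = 1.
  m_5 = 16*1 - 6 = 10, d_5 = (340 - 10^2)/16 = 240/16 = 15, a_5 = floor((18 + 10)/15) = 1.
  m_6 = 15*1 - 10 = 5, d_6 = (340 - 5^2)/15 = 315/15 = 21, a_6 = floor((18 + 5)/21) = 1.
  m_7 = 21*1 - 5 = 16, d_7 = (340 - 16^2)/21 = 84/21 = 4, a_7 = floor((18 + 16)/4) = 8.
  m_8 = 4*8 - 16 = 16, d_8 = (340 - 16^2)/4 = 84/4 = 21, a_8 = floor((18 + 16)/21) = 1.
  m_9 = 21*1 - 16 = 5, d_9 = (340 - 5^2)/21 = 315/21 = 15, a_9 = floor((18 + 5)/15) = 1.
  m_10 = 15*1 - 5 = 10, d_10 = (340 - 10^2)/15 = 240/15 = 16, a_10 = floor((18 + 10)/16) = 1.
  m_11 = 16*1 - 10 = 6, d_11 = (340 - 6^2)/16 = 304/16 = 19, a_11 = floor((18 + 6)/19) = 1.
  m_12 = 19*1 - 6 = 13, d_12 = (340 - 13^2)/19 = 171/19 = 9, a_12 = floor((18 + 13)/9) = 3.
  m_13 = 9*3 - 13 = 14, d_13 = (340 - 14^2)/9 = 144/9 = 16, a_13 = floor((18 + 14)/16) = 2.
  m_14 = 16*2 - 14 = 18, d_14 = (340 - 18^2)/16 = 16/16 = 1, a_14 = floor((18 + 18)/1) = 36.
  m_15 = 1*36 - 18 = 18, d_15 = (340 - 18^2)/1 = 16/1 = 16: (m_15, d_15) = (m_1, d_1) = (18, 16), so from here the quotients repeat a_1, ..., a_14; the period length is 14.
So sqrt(340) = [18; (2, 3, 1, 1, 1, 1, 8, 1, 1, 1, 1, 3, 2, 36)] with period length k = 14.
k is even, so the fundamental solution of x^2 - 340y^2 = 1 is (p_{k-1}, q_{k-1}) = (p_13, q_13); compute convergents through index 13.
Convergents (p_i = a_i*p_{i-1} + p_{i-2}, q_i = a_i*q_{i-1} + q_{i-2} with p_{-2}=0, p_{-1}=1, q_{-2}=1, q_{-1}=0):
  i=0: a_0=18, p_0 = 18*1 + 0 = 18, q_0 = 18*0 + 1 = 1.
  i=1: a_1=2, p_1 = 2*18 + 1 = 37, q_1 = 2*1 + 0 = 2.
  i=2: a_2=3, p_2 = 3*37 + 18 = 129, q_2 = 3*2 + 1 = 7.
  i=3: a_3=1, p_3 = 1*129 + 37 = 166, q_3 = 1*7 + 2 = 9.
  i=4: a_4=1, p_4 = 1*166 + 129 = 295, q_4 = 1*9 + 7 = 16.
  i=5: a_5=1, p_5 = 1*295 + 166 = 461, q_5 = 1*16 + 9 = 25.
  i=6: a_6=1, p_6 = 1*461 + 295 = 756, q_6 = 1*25 + 16 = 41.
  i=7: a_7=8, p_7 = 8*756 + 461 = 6509, q_7 = 8*41 + 25 = 353.
  i=8: a_8=1, p_8 = 1*6509 + 756 = 7265, q_8 = 1*353 + 41 = 394.
  i=9: a_9=1, p_9 = 1*7265 + 6509 = 13774, q_9 = 1*394 + 353 = 747.
  i=10: a_10=1, p_10 = 1*13774 + 7265 = 21039, q_10 = 1*747 + 394 = 1141.
  i=11: a_11=1, p_11 = 1*21039 + 13774 = 34813, q_11 = 1*1141 + 747 = 1888.
  i=12: a_12=3, p_12 = 3*34813 + 21039 = 125478, q_12 = 3*1888 + 1141 = 6805.
  i=13: a_13=2, p_13 = 2*125478 + 34813 = 285769, q_13 = 2*6805 + 1888 = 15498.
Check: 285769^2 - 340*15498^2 = 81663921361 - 81663921360 = 1, so (x, y) = (285769, 15498) solves the equation, and by the theorem it is the least positive solution.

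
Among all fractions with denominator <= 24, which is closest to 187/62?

Expand x = 187/62 as a continued fraction with the Euclidean algorithm:
  187 = 3*62 + 1, so a_0 = 3.
  62 = 62*1 + 0, so a_1 = 62.
so x = [3; 62].
Convergents (p_i = a_i*p_{i-1} + p_{i-2}, q_i = a_i*q_{i-1} + q_{i-2} with p_{-2}=0, p_{-1}=1, q_{-2}=1, q_{-1}=0), until the denominator exceeds 24:
  i=0: a_0=3, p_0 = 3*1 + 0 = 3, q_0 = 3*0 + 1 = 1.
  i=1: a_1=62, p_1 = 62*3 + 1 = 187, q_1 = 62*1 + 0 = 62.
q_1 = 62 > 24, so the last convergent with denominator <= 24 is p_0/q_0 = 3/1.
The closest fraction with denominator <= 24 is either p_0/q_0 or the intermediate fraction (k*p_0 + p_{-1})/(k*q_0 + q_{-1}) with the largest k >= 1 whose denominator stays <= 24; these approach x as k grows, and every other convergent or intermediate fraction in range is farther away.
Largest k: floor((24 - q_{-1})/q_0) = floor((24 - 0)/1) = 24 (using the seeds p_{-1} = 1, q_{-1} = 0).
That gives (24*3 + 1)/(24*1 + 0) = 73/24.
Compare the errors: |x - 3/1| = |187*1 - 3*62|/(62*1) = 1/62, and |x - 73/24| = |187*24 - 73*62|/(62*24) = 38/1488.
Cross-multiplying, 1*1488 = 1488 < 2356 = 38*62, so 1/62 is smaller: the convergent 3/1 is closer to x than 73/24.

3/1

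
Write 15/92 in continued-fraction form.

Run the Euclidean algorithm on 15 and 92; the successive quotients are the partial quotients a_0, a_1, ... (each step inverts the fractional part left over by the previous one):
  15 = 0*92 + 15, so a_0 = 0.
  92 = 6*15 + 2, so a_1 = 6.
  15 = 7*2 + 1, so a_2 = 7.
  2 = 2*1 + 0, so a_3 = 2.
The remainder reaches 0 after 4 divisions, so the expansion has 4 partial quotients, read off in order.

[0; 6, 7, 2]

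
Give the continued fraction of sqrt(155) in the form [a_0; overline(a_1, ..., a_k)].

[12; overline(2, 4, 2, 24)]

Write x_i = (sqrt(155) + m_i)/d_i with (m_0, d_0) = (0, 1). a_0 = floor(sqrt(155)) = 12, since 12^2 = 144 <= 155 < 169 = 13^2.
Iterate m_{i+1} = d_i*a_i - m_i, d_{i+1} = (155 - m_{i+1}^2)/d_i, a_{i+1} = floor((a_0 + m_{i+1})/d_{i+1}):
  m_1 = 1*12 - 0 = 12, d_1 = (155 - 12^2)/1 = 11/1 = 11, a_1 = floor((12 + 12)/11) = 2.
  m_2 = 11*2 - 12 = 10, d_2 = (155 - 10^2)/11 = 55/11 = 5, a_2 = floor((12 + 10)/5) = 4.
  m_3 = 5*4 - 10 = 10, d_3 = (155 - 10^2)/5 = 55/5 = 11, a_3 = floor((12 + 10)/11) = 2.
  m_4 = 11*2 - 10 = 12, d_4 = (155 - 12^2)/11 = 11/11 = 1, a_4 = floor((12 + 12)/1) = 24.
  m_5 = 1*24 - 12 = 12, d_5 = (155 - 12^2)/1 = 11/1 = 11: (m_5, d_5) = (m_1, d_1) = (12, 11), so from here the quotients repeat a_1, ..., a_4; the period length is 4.
Hence the expansion of sqrt(155) is a_0 = 12 followed by the repeating block 2, 4, 2, 24 (period 4).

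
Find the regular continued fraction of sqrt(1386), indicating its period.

[37; (4, 2, 1, 2, 1, 2, 4, 74)]

Write x_i = (sqrt(1386) + m_i)/d_i with (m_0, d_0) = (0, 1). a_0 = floor(sqrt(1386)) = 37, since 37^2 = 1369 <= 1386 < 1444 = 38^2.
Iterate m_{i+1} = d_i*a_i - m_i, d_{i+1} = (1386 - m_{i+1}^2)/d_i, a_{i+1} = floor((a_0 + m_{i+1})/d_{i+1}):
  m_1 = 1*37 - 0 = 37, d_1 = (1386 - 37^2)/1 = 17/1 = 17, a_1 = floor((37 + 37)/17) = 4.
  m_2 = 17*4 - 37 = 31, d_2 = (1386 - 31^2)/17 = 425/17 = 25, a_2 = floor((37 + 31)/25) = 2.
  m_3 = 25*2 - 31 = 19, d_3 = (1386 - 19^2)/25 = 1025/25 = 41, a_3 = floor((37 + 19)/41) = 1.
  m_4 = 41*1 - 19 = 22, d_4 = (1386 - 22^2)/41 = 902/41 = 22, a_4 = floor((37 + 22)/22) = 2.
  m_5 = 22*2 - 22 = 22, d_5 = (1386 - 22^2)/22 = 902/22 = 41, a_5 = floor((37 + 22)/41) = 1.
  m_6 = 41*1 - 22 = 19, d_6 = (1386 - 19^2)/41 = 1025/41 = 25, a_6 = floor((37 + 19)/25) = 2.
  m_7 = 25*2 - 19 = 31, d_7 = (1386 - 31^2)/25 = 425/25 = 17, a_7 = floor((37 + 31)/17) = 4.
  m_8 = 17*4 - 31 = 37, d_8 = (1386 - 37^2)/17 = 17/17 = 1, a_8 = floor((37 + 37)/1) = 74.
  m_9 = 1*74 - 37 = 37, d_9 = (1386 - 37^2)/1 = 17/1 = 17: (m_9, d_9) = (m_1, d_1) = (37, 17), so from here the quotients repeat a_1, ..., a_8; the period length is 8.
Hence the expansion of sqrt(1386) is a_0 = 37 followed by the repeating block 4, 2, 1, 2, 1, 2, 4, 74 (period 8).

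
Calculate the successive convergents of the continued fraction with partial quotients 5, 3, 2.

5/1, 16/3, 37/7

Using the convergent recurrence p_i = a_i*p_{i-1} + p_{i-2}, q_i = a_i*q_{i-1} + q_{i-2} with p_{-2}=0, p_{-1}=1, q_{-2}=1, q_{-1}=0:
  i=0: a_0=5, p_0 = 5*1 + 0 = 5, q_0 = 5*0 + 1 = 1.
  i=1: a_1=3, p_1 = 3*5 + 1 = 16, q_1 = 3*1 + 0 = 3.
  i=2: a_2=2, p_2 = 2*16 + 5 = 37, q_2 = 2*3 + 1 = 7.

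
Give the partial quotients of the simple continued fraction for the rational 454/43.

[10; 1, 1, 3, 1, 4]

Run the Euclidean algorithm on 454 and 43; the successive quotients are the partial quotients a_0, a_1, ... (each step inverts the fractional part left over by the previous one):
  454 = 10*43 + 24, so a_0 = 10.
  43 = 1*24 + 19, so a_1 = 1.
  24 = 1*19 + 5, so a_2 = 1.
  19 = 3*5 + 4, so a_3 = 3.
  5 = 1*4 + 1, so a_4 = 1.
  4 = 4*1 + 0, so a_5 = 4.
The remainder reaches 0 after 6 divisions, so the expansion has 6 partial quotients, read off in order.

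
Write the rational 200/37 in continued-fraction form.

[5; 2, 2, 7]

Run the Euclidean algorithm on 200 and 37; the successive quotients are the partial quotients a_0, a_1, ... (each step inverts the fractional part left over by the previous one):
  200 = 5*37 + 15, so a_0 = 5.
  37 = 2*15 + 7, so a_1 = 2.
  15 = 2*7 + 1, so a_2 = 2.
  7 = 7*1 + 0, so a_3 = 7.
The remainder reaches 0 after 4 divisions, so the expansion has 4 partial quotients, read off in order.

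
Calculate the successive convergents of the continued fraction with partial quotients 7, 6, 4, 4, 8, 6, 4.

Using the convergent recurrence p_i = a_i*p_{i-1} + p_{i-2}, q_i = a_i*q_{i-1} + q_{i-2} with p_{-2}=0, p_{-1}=1, q_{-2}=1, q_{-1}=0:
  i=0: a_0=7, p_0 = 7*1 + 0 = 7, q_0 = 7*0 + 1 = 1.
  i=1: a_1=6, p_1 = 6*7 + 1 = 43, q_1 = 6*1 + 0 = 6.
  i=2: a_2=4, p_2 = 4*43 + 7 = 179, q_2 = 4*6 + 1 = 25.
  i=3: a_3=4, p_3 = 4*179 + 43 = 759, q_3 = 4*25 + 6 = 106.
  i=4: a_4=8, p_4 = 8*759 + 179 = 6251, q_4 = 8*106 + 25 = 873.
  i=5: a_5=6, p_5 = 6*6251 + 759 = 38265, q_5 = 6*873 + 106 = 5344.
  i=6: a_6=4, p_6 = 4*38265 + 6251 = 159311, q_6 = 4*5344 + 873 = 22249.

7/1, 43/6, 179/25, 759/106, 6251/873, 38265/5344, 159311/22249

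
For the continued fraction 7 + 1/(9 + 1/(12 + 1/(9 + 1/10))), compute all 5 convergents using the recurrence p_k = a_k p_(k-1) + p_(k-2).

Using the convergent recurrence p_i = a_i*p_{i-1} + p_{i-2}, q_i = a_i*q_{i-1} + q_{i-2} with p_{-2}=0, p_{-1}=1, q_{-2}=1, q_{-1}=0:
  i=0: a_0=7, p_0 = 7*1 + 0 = 7, q_0 = 7*0 + 1 = 1.
  i=1: a_1=9, p_1 = 9*7 + 1 = 64, q_1 = 9*1 + 0 = 9.
  i=2: a_2=12, p_2 = 12*64 + 7 = 775, q_2 = 12*9 + 1 = 109.
  i=3: a_3=9, p_3 = 9*775 + 64 = 7039, q_3 = 9*109 + 9 = 990.
  i=4: a_4=10, p_4 = 10*7039 + 775 = 71165, q_4 = 10*990 + 109 = 10009.

7/1, 64/9, 775/109, 7039/990, 71165/10009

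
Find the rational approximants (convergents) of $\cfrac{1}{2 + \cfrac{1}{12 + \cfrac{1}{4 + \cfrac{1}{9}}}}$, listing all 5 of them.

Using the convergent recurrence p_i = a_i*p_{i-1} + p_{i-2}, q_i = a_i*q_{i-1} + q_{i-2} with p_{-2}=0, p_{-1}=1, q_{-2}=1, q_{-1}=0:
  i=0: a_0=0, p_0 = 0*1 + 0 = 0, q_0 = 0*0 + 1 = 1.
  i=1: a_1=2, p_1 = 2*0 + 1 = 1, q_1 = 2*1 + 0 = 2.
  i=2: a_2=12, p_2 = 12*1 + 0 = 12, q_2 = 12*2 + 1 = 25.
  i=3: a_3=4, p_3 = 4*12 + 1 = 49, q_3 = 4*25 + 2 = 102.
  i=4: a_4=9, p_4 = 9*49 + 12 = 453, q_4 = 9*102 + 25 = 943.

0/1, 1/2, 12/25, 49/102, 453/943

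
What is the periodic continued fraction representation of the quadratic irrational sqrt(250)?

[15; (1, 4, 3, 3, 4, 1, 30)]

Write x_i = (sqrt(250) + m_i)/d_i with (m_0, d_0) = (0, 1). a_0 = floor(sqrt(250)) = 15, since 15^2 = 225 <= 250 < 256 = 16^2.
Iterate m_{i+1} = d_i*a_i - m_i, d_{i+1} = (250 - m_{i+1}^2)/d_i, a_{i+1} = floor((a_0 + m_{i+1})/d_{i+1}):
  m_1 = 1*15 - 0 = 15, d_1 = (250 - 15^2)/1 = 25/1 = 25, a_1 = floor((15 + 15)/25) = 1.
  m_2 = 25*1 - 15 = 10, d_2 = (250 - 10^2)/25 = 150/25 = 6, a_2 = floor((15 + 10)/6) = 4.
  m_3 = 6*4 - 10 = 14, d_3 = (250 - 14^2)/6 = 54/6 = 9, a_3 = floor((15 + 14)/9) = 3.
  m_4 = 9*3 - 14 = 13, d_4 = (250 - 13^2)/9 = 81/9 = 9, a_4 = floor((15 + 13)/9) = 3.
  m_5 = 9*3 - 13 = 14, d_5 = (250 - 14^2)/9 = 54/9 = 6, a_5 = floor((15 + 14)/6) = 4.
  m_6 = 6*4 - 14 = 10, d_6 = (250 - 10^2)/6 = 150/6 = 25, a_6 = floor((15 + 10)/25) = 1.
  m_7 = 25*1 - 10 = 15, d_7 = (250 - 15^2)/25 = 25/25 = 1, a_7 = floor((15 + 15)/1) = 30.
  m_8 = 1*30 - 15 = 15, d_8 = (250 - 15^2)/1 = 25/1 = 25: (m_8, d_8) = (m_1, d_1) = (15, 25), so from here the quotients repeat a_1, ..., a_7; the period length is 7.
Hence the expansion of sqrt(250) is a_0 = 15 followed by the repeating block 1, 4, 3, 3, 4, 1, 30 (period 7).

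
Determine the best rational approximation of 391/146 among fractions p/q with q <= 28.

Expand x = 391/146 as a continued fraction with the Euclidean algorithm:
  391 = 2*146 + 99, so a_0 = 2.
  146 = 1*99 + 47, so a_1 = 1.
  99 = 2*47 + 5, so a_2 = 2.
  47 = 9*5 + 2, so a_3 = 9.
  5 = 2*2 + 1, so a_4 = 2.
  2 = 2*1 + 0, so a_5 = 2.
so x = [2; 1, 2, 9, 2, 2].
Convergents (p_i = a_i*p_{i-1} + p_{i-2}, q_i = a_i*q_{i-1} + q_{i-2} with p_{-2}=0, p_{-1}=1, q_{-2}=1, q_{-1}=0), until the denominator exceeds 28:
  i=0: a_0=2, p_0 = 2*1 + 0 = 2, q_0 = 2*0 + 1 = 1.
  i=1: a_1=1, p_1 = 1*2 + 1 = 3, q_1 = 1*1 + 0 = 1.
  i=2: a_2=2, p_2 = 2*3 + 2 = 8, q_2 = 2*1 + 1 = 3.
  i=3: a_3=9, p_3 = 9*8 + 3 = 75, q_3 = 9*3 + 1 = 28.
  i=4: a_4=2, p_4 = 2*75 + 8 = 158, q_4 = 2*28 + 3 = 59.
q_4 = 59 > 28, so the last convergent with denominator <= 28 is p_3/q_3 = 75/28.
The closest fraction with denominator <= 28 is either p_3/q_3 or the intermediate fraction (k*p_3 + p_2)/(k*q_3 + q_2) with the largest k >= 1 whose denominator stays <= 28; these approach x as k grows, and every other convergent or intermediate fraction in range is farther away.
Largest k: floor((28 - q_2)/q_3) = floor((28 - 3)/28) = 0.
Since k = 0, no intermediate fraction beyond p_3/q_3 has denominator <= 28, so the convergent 75/28 is the closest (its error is |391*28 - 75*146|/(146*28) = 2/4088).

75/28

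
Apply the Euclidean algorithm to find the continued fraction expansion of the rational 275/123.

Run the Euclidean algorithm on 275 and 123; the successive quotients are the partial quotients a_0, a_1, ... (each step inverts the fractional part left over by the previous one):
  275 = 2*123 + 29, so a_0 = 2.
  123 = 4*29 + 7, so a_1 = 4.
  29 = 4*7 + 1, so a_2 = 4.
  7 = 7*1 + 0, so a_3 = 7.
The remainder reaches 0 after 4 divisions, so the expansion has 4 partial quotients, read off in order.

[2; 4, 4, 7]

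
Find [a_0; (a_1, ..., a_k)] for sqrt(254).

[15; (1, 14, 1, 30)]

Write x_i = (sqrt(254) + m_i)/d_i with (m_0, d_0) = (0, 1). a_0 = floor(sqrt(254)) = 15, since 15^2 = 225 <= 254 < 256 = 16^2.
Iterate m_{i+1} = d_i*a_i - m_i, d_{i+1} = (254 - m_{i+1}^2)/d_i, a_{i+1} = floor((a_0 + m_{i+1})/d_{i+1}):
  m_1 = 1*15 - 0 = 15, d_1 = (254 - 15^2)/1 = 29/1 = 29, a_1 = floor((15 + 15)/29) = 1.
  m_2 = 29*1 - 15 = 14, d_2 = (254 - 14^2)/29 = 58/29 = 2, a_2 = floor((15 + 14)/2) = 14.
  m_3 = 2*14 - 14 = 14, d_3 = (254 - 14^2)/2 = 58/2 = 29, a_3 = floor((15 + 14)/29) = 1.
  m_4 = 29*1 - 14 = 15, d_4 = (254 - 15^2)/29 = 29/29 = 1, a_4 = floor((15 + 15)/1) = 30.
  m_5 = 1*30 - 15 = 15, d_5 = (254 - 15^2)/1 = 29/1 = 29: (m_5, d_5) = (m_1, d_1) = (15, 29), so from here the quotients repeat a_1, ..., a_4; the period length is 4.
Hence the expansion of sqrt(254) is a_0 = 15 followed by the repeating block 1, 14, 1, 30 (period 4).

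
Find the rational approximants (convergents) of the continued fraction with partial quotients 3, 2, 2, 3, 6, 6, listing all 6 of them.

Using the convergent recurrence p_i = a_i*p_{i-1} + p_{i-2}, q_i = a_i*q_{i-1} + q_{i-2} with p_{-2}=0, p_{-1}=1, q_{-2}=1, q_{-1}=0:
  i=0: a_0=3, p_0 = 3*1 + 0 = 3, q_0 = 3*0 + 1 = 1.
  i=1: a_1=2, p_1 = 2*3 + 1 = 7, q_1 = 2*1 + 0 = 2.
  i=2: a_2=2, p_2 = 2*7 + 3 = 17, q_2 = 2*2 + 1 = 5.
  i=3: a_3=3, p_3 = 3*17 + 7 = 58, q_3 = 3*5 + 2 = 17.
  i=4: a_4=6, p_4 = 6*58 + 17 = 365, q_4 = 6*17 + 5 = 107.
  i=5: a_5=6, p_5 = 6*365 + 58 = 2248, q_5 = 6*107 + 17 = 659.

3/1, 7/2, 17/5, 58/17, 365/107, 2248/659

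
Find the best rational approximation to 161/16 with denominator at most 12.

121/12

Expand x = 161/16 as a continued fraction with the Euclidean algorithm:
  161 = 10*16 + 1, so a_0 = 10.
  16 = 16*1 + 0, so a_1 = 16.
so x = [10; 16].
Convergents (p_i = a_i*p_{i-1} + p_{i-2}, q_i = a_i*q_{i-1} + q_{i-2} with p_{-2}=0, p_{-1}=1, q_{-2}=1, q_{-1}=0), until the denominator exceeds 12:
  i=0: a_0=10, p_0 = 10*1 + 0 = 10, q_0 = 10*0 + 1 = 1.
  i=1: a_1=16, p_1 = 16*10 + 1 = 161, q_1 = 16*1 + 0 = 16.
q_1 = 16 > 12, so the last convergent with denominator <= 12 is p_0/q_0 = 10/1.
The closest fraction with denominator <= 12 is either p_0/q_0 or the intermediate fraction (k*p_0 + p_{-1})/(k*q_0 + q_{-1}) with the largest k >= 1 whose denominator stays <= 12; these approach x as k grows, and every other convergent or intermediate fraction in range is farther away.
Largest k: floor((12 - q_{-1})/q_0) = floor((12 - 0)/1) = 12 (using the seeds p_{-1} = 1, q_{-1} = 0).
That gives (12*10 + 1)/(12*1 + 0) = 121/12.
Compare the errors: |x - 10/1| = |161*1 - 10*16|/(16*1) = 1/16, and |x - 121/12| = |161*12 - 121*16|/(16*12) = 4/192.
Cross-multiplying, 4*16 = 64 < 192 = 1*192, so 4/192 is smaller: the intermediate fraction 121/12 is closer to x than 10/1.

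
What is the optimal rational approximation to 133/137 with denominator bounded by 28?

27/28

Expand x = 133/137 as a continued fraction with the Euclidean algorithm:
  133 = 0*137 + 133, so a_0 = 0.
  137 = 1*133 + 4, so a_1 = 1.
  133 = 33*4 + 1, so a_2 = 33.
  4 = 4*1 + 0, so a_3 = 4.
so x = [0; 1, 33, 4].
Convergents (p_i = a_i*p_{i-1} + p_{i-2}, q_i = a_i*q_{i-1} + q_{i-2} with p_{-2}=0, p_{-1}=1, q_{-2}=1, q_{-1}=0), until the denominator exceeds 28:
  i=0: a_0=0, p_0 = 0*1 + 0 = 0, q_0 = 0*0 + 1 = 1.
  i=1: a_1=1, p_1 = 1*0 + 1 = 1, q_1 = 1*1 + 0 = 1.
  i=2: a_2=33, p_2 = 33*1 + 0 = 33, q_2 = 33*1 + 1 = 34.
q_2 = 34 > 28, so the last convergent with denominator <= 28 is p_1/q_1 = 1/1.
The closest fraction with denominator <= 28 is either p_1/q_1 or the intermediate fraction (k*p_1 + p_0)/(k*q_1 + q_0) with the largest k >= 1 whose denominator stays <= 28; these approach x as k grows, and every other convergent or intermediate fraction in range is farther away.
Largest k: floor((28 - q_0)/q_1) = floor((28 - 1)/1) = 27.
That gives (27*1 + 0)/(27*1 + 1) = 27/28.
Compare the errors: |x - 1/1| = |133*1 - 1*137|/(137*1) = 4/137, and |x - 27/28| = |133*28 - 27*137|/(137*28) = 25/3836.
Cross-multiplying, 25*137 = 3425 < 15344 = 4*3836, so 25/3836 is smaller: the intermediate fraction 27/28 is closer to x than 1/1.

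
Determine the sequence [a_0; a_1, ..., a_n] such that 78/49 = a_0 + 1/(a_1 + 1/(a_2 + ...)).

[1; 1, 1, 2, 4, 2]

Run the Euclidean algorithm on 78 and 49; the successive quotients are the partial quotients a_0, a_1, ... (each step inverts the fractional part left over by the previous one):
  78 = 1*49 + 29, so a_0 = 1.
  49 = 1*29 + 20, so a_1 = 1.
  29 = 1*20 + 9, so a_2 = 1.
  20 = 2*9 + 2, so a_3 = 2.
  9 = 4*2 + 1, so a_4 = 4.
  2 = 2*1 + 0, so a_5 = 2.
The remainder reaches 0 after 6 divisions, so the expansion has 6 partial quotients, read off in order.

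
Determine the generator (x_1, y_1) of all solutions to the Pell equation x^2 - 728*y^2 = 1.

First expand sqrt(728) as a continued fraction. With x_i = (sqrt(728) + m_i)/d_i and (m_0, d_0) = (0, 1): a_0 = floor(sqrt(728)) = 26, since 26^2 = 676 <= 728 < 729 = 27^2.
Iterate m_{i+1} = d_i*a_i - m_i, d_{i+1} = (728 - m_{i+1}^2)/d_i, a_{i+1} = floor((a_0 + m_{i+1})/d_{i+1}):
  m_1 = 1*26 - 0 = 26, d_1 = (728 - 26^2)/1 = 52/1 = 52, a_1 = floor((26 + 26)/52) = 1.
  m_2 = 52*1 - 26 = 26, d_2 = (728 - 26^2)/52 = 52/52 = 1, a_2 = floor((26 + 26)/1) = 52.
  m_3 = 1*52 - 26 = 26, d_3 = (728 - 26^2)/1 = 52/1 = 52: (m_3, d_3) = (m_1, d_1) = (26, 52), so from here the quotients repeat a_1, a_2; the period length is 2.
So sqrt(728) = [26; (1, 52)] with period length k = 2.
k is even, so the fundamental solution of x^2 - 728y^2 = 1 is (p_{k-1}, q_{k-1}) = (p_1, q_1); compute convergents through index 1.
Convergents (p_i = a_i*p_{i-1} + p_{i-2}, q_i = a_i*q_{i-1} + q_{i-2} with p_{-2}=0, p_{-1}=1, q_{-2}=1, q_{-1}=0):
  i=0: a_0=26, p_0 = 26*1 + 0 = 26, q_0 = 26*0 + 1 = 1.
  i=1: a_1=1, p_1 = 1*26 + 1 = 27, q_1 = 1*1 + 0 = 1.
Check: 27^2 - 728*1^2 = 729 - 728 = 1, so (x, y) = (27, 1) solves the equation, and by the theorem it is the least positive solution.

(x, y) = (27, 1)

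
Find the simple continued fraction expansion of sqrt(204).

Write x_i = (sqrt(204) + m_i)/d_i with (m_0, d_0) = (0, 1). a_0 = floor(sqrt(204)) = 14, since 14^2 = 196 <= 204 < 225 = 15^2.
Iterate m_{i+1} = d_i*a_i - m_i, d_{i+1} = (204 - m_{i+1}^2)/d_i, a_{i+1} = floor((a_0 + m_{i+1})/d_{i+1}):
  m_1 = 1*14 - 0 = 14, d_1 = (204 - 14^2)/1 = 8/1 = 8, a_1 = floor((14 + 14)/8) = 3.
  m_2 = 8*3 - 14 = 10, d_2 = (204 - 10^2)/8 = 104/8 = 13, a_2 = floor((14 + 10)/13) = 1.
  m_3 = 13*1 - 10 = 3, d_3 = (204 - 3^2)/13 = 195/13 = 15, a_3 = floor((14 + 3)/15) = 1.
  m_4 = 15*1 - 3 = 12, d_4 = (204 - 12^2)/15 = 60/15 = 4, a_4 = floor((14 + 12)/4) = 6.
  m_5 = 4*6 - 12 = 12, d_5 = (204 - 12^2)/4 = 60/4 = 15, a_5 = floor((14 + 12)/15) = 1.
  m_6 = 15*1 - 12 = 3, d_6 = (204 - 3^2)/15 = 195/15 = 13, a_6 = floor((14 + 3)/13) = 1.
  m_7 = 13*1 - 3 = 10, d_7 = (204 - 10^2)/13 = 104/13 = 8, a_7 = floor((14 + 10)/8) = 3.
  m_8 = 8*3 - 10 = 14, d_8 = (204 - 14^2)/8 = 8/8 = 1, a_8 = floor((14 + 14)/1) = 28.
  m_9 = 1*28 - 14 = 14, d_9 = (204 - 14^2)/1 = 8/1 = 8: (m_9, d_9) = (m_1, d_1) = (14, 8), so from here the quotients repeat a_1, ..., a_8; the period length is 8.
Hence the expansion of sqrt(204) is a_0 = 14 followed by the repeating block 3, 1, 1, 6, 1, 1, 3, 28 (period 8).

[14; (3, 1, 1, 6, 1, 1, 3, 28)]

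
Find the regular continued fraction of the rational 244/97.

Run the Euclidean algorithm on 244 and 97; the successive quotients are the partial quotients a_0, a_1, ... (each step inverts the fractional part left over by the previous one):
  244 = 2*97 + 50, so a_0 = 2.
  97 = 1*50 + 47, so a_1 = 1.
  50 = 1*47 + 3, so a_2 = 1.
  47 = 15*3 + 2, so a_3 = 15.
  3 = 1*2 + 1, so a_4 = 1.
  2 = 2*1 + 0, so a_5 = 2.
The remainder reaches 0 after 6 divisions, so the expansion has 6 partial quotients, read off in order.

[2; 1, 1, 15, 1, 2]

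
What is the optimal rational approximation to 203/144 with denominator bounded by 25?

Expand x = 203/144 as a continued fraction with the Euclidean algorithm:
  203 = 1*144 + 59, so a_0 = 1.
  144 = 2*59 + 26, so a_1 = 2.
  59 = 2*26 + 7, so a_2 = 2.
  26 = 3*7 + 5, so a_3 = 3.
  7 = 1*5 + 2, so a_4 = 1.
  5 = 2*2 + 1, so a_5 = 2.
  2 = 2*1 + 0, so a_6 = 2.
so x = [1; 2, 2, 3, 1, 2, 2].
Convergents (p_i = a_i*p_{i-1} + p_{i-2}, q_i = a_i*q_{i-1} + q_{i-2} with p_{-2}=0, p_{-1}=1, q_{-2}=1, q_{-1}=0), until the denominator exceeds 25:
  i=0: a_0=1, p_0 = 1*1 + 0 = 1, q_0 = 1*0 + 1 = 1.
  i=1: a_1=2, p_1 = 2*1 + 1 = 3, q_1 = 2*1 + 0 = 2.
  i=2: a_2=2, p_2 = 2*3 + 1 = 7, q_2 = 2*2 + 1 = 5.
  i=3: a_3=3, p_3 = 3*7 + 3 = 24, q_3 = 3*5 + 2 = 17.
  i=4: a_4=1, p_4 = 1*24 + 7 = 31, q_4 = 1*17 + 5 = 22.
  i=5: a_5=2, p_5 = 2*31 + 24 = 86, q_5 = 2*22 + 17 = 61.
q_5 = 61 > 25, so the last convergent with denominator <= 25 is p_4/q_4 = 31/22.
The closest fraction with denominator <= 25 is either p_4/q_4 or the intermediate fraction (k*p_4 + p_3)/(k*q_4 + q_3) with the largest k >= 1 whose denominator stays <= 25; these approach x as k grows, and every other convergent or intermediate fraction in range is farther away.
Largest k: floor((25 - q_3)/q_4) = floor((25 - 17)/22) = 0.
Since k = 0, no intermediate fraction beyond p_4/q_4 has denominator <= 25, so the convergent 31/22 is the closest (its error is |203*22 - 31*144|/(144*22) = 2/3168).

31/22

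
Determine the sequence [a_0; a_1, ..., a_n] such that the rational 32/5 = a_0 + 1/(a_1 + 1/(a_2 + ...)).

Run the Euclidean algorithm on 32 and 5; the successive quotients are the partial quotients a_0, a_1, ... (each step inverts the fractional part left over by the previous one):
  32 = 6*5 + 2, so a_0 = 6.
  5 = 2*2 + 1, so a_1 = 2.
  2 = 2*1 + 0, so a_2 = 2.
The remainder reaches 0 after 3 divisions, so the expansion has 3 partial quotients, read off in order.

[6; 2, 2]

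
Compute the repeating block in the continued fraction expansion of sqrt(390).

[19; (1, 2, 1, 38)]

Write x_i = (sqrt(390) + m_i)/d_i with (m_0, d_0) = (0, 1). a_0 = floor(sqrt(390)) = 19, since 19^2 = 361 <= 390 < 400 = 20^2.
Iterate m_{i+1} = d_i*a_i - m_i, d_{i+1} = (390 - m_{i+1}^2)/d_i, a_{i+1} = floor((a_0 + m_{i+1})/d_{i+1}):
  m_1 = 1*19 - 0 = 19, d_1 = (390 - 19^2)/1 = 29/1 = 29, a_1 = floor((19 + 19)/29) = 1.
  m_2 = 29*1 - 19 = 10, d_2 = (390 - 10^2)/29 = 290/29 = 10, a_2 = floor((19 + 10)/10) = 2.
  m_3 = 10*2 - 10 = 10, d_3 = (390 - 10^2)/10 = 290/10 = 29, a_3 = floor((19 + 10)/29) = 1.
  m_4 = 29*1 - 10 = 19, d_4 = (390 - 19^2)/29 = 29/29 = 1, a_4 = floor((19 + 19)/1) = 38.
  m_5 = 1*38 - 19 = 19, d_5 = (390 - 19^2)/1 = 29/1 = 29: (m_5, d_5) = (m_1, d_1) = (19, 29), so from here the quotients repeat a_1, ..., a_4; the period length is 4.
Hence the expansion of sqrt(390) is a_0 = 19 followed by the repeating block 1, 2, 1, 38 (period 4).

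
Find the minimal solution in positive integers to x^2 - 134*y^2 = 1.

(x, y) = (145925, 12606)

First expand sqrt(134) as a continued fraction. With x_i = (sqrt(134) + m_i)/d_i and (m_0, d_0) = (0, 1): a_0 = floor(sqrt(134)) = 11, since 11^2 = 121 <= 134 < 144 = 12^2.
Iterate m_{i+1} = d_i*a_i - m_i, d_{i+1} = (134 - m_{i+1}^2)/d_i, a_{i+1} = floor((a_0 + m_{i+1})/d_{i+1}):
  m_1 = 1*11 - 0 = 11, d_1 = (134 - 11^2)/1 = 13/1 = 13, a_1 = floor((11 + 11)/13) = 1.
  m_2 = 13*1 - 11 = 2, d_2 = (134 - 2^2)/13 = 130/13 = 10, a_2 = floor((11 + 2)/10) = 1.
  m_3 = 10*1 - 2 = 8, d_3 = (134 - 8^2)/10 = 70/10 = 7, a_3 = floor((11 + 8)/7) = 2.
  m_4 = 7*2 - 8 = 6, d_4 = (134 - 6^2)/7 = 98/7 = 14, a_4 = floor((11 + 6)/14) = 1.
  m_5 = 14*1 - 6 = 8, d_5 = (134 - 8^2)/14 = 70/14 = 5, a_5 = floor((11 + 8)/5) = 3.
  m_6 = 5*3 - 8 = 7, d_6 = (134 - 7^2)/5 = 85/5 = 17, a_6 = floor((11 + 7)/17) = 1.
  m_7 = 17*1 - 7 = 10, d_7 = (134 - 10^2)/17 = 34/17 = 2, a_7 = floor((11 + 10)/2) = 10.
  m_8 = 2*10 - 10 = 10, d_8 = (134 - 10^2)/2 = 34/2 = 17, a_8 = floor((11 + 10)/17) = 1.
  m_9 = 17*1 - 10 = 7, d_9 = (134 - 7^2)/17 = 85/17 = 5, a_9 = floor((11 + 7)/5) = 3.
  m_10 = 5*3 - 7 = 8, d_10 = (134 - 8^2)/5 = 70/5 = 14, a_10 = floor((11 + 8)/14) = 1.
  m_11 = 14*1 - 8 = 6, d_11 = (134 - 6^2)/14 = 98/14 = 7, a_11 = floor((11 + 6)/7) = 2.
  m_12 = 7*2 - 6 = 8, d_12 = (134 - 8^2)/7 = 70/7 = 10, a_12 = floor((11 + 8)/10) = 1.
  m_13 = 10*1 - 8 = 2, d_13 = (134 - 2^2)/10 = 130/10 = 13, a_13 = floor((11 + 2)/13) = 1.
  m_14 = 13*1 - 2 = 11, d_14 = (134 - 11^2)/13 = 13/13 = 1, a_14 = floor((11 + 11)/1) = 22.
  m_15 = 1*22 - 11 = 11, d_15 = (134 - 11^2)/1 = 13/1 = 13: (m_15, d_15) = (m_1, d_1) = (11, 13), so from here the quotients repeat a_1, ..., a_14; the period length is 14.
So sqrt(134) = [11; (1, 1, 2, 1, 3, 1, 10, 1, 3, 1, 2, 1, 1, 22)] with period length k = 14.
k is even, so the fundamental solution of x^2 - 134y^2 = 1 is (p_{k-1}, q_{k-1}) = (p_13, q_13); compute convergents through index 13.
Convergents (p_i = a_i*p_{i-1} + p_{i-2}, q_i = a_i*q_{i-1} + q_{i-2} with p_{-2}=0, p_{-1}=1, q_{-2}=1, q_{-1}=0):
  i=0: a_0=11, p_0 = 11*1 + 0 = 11, q_0 = 11*0 + 1 = 1.
  i=1: a_1=1, p_1 = 1*11 + 1 = 12, q_1 = 1*1 + 0 = 1.
  i=2: a_2=1, p_2 = 1*12 + 11 = 23, q_2 = 1*1 + 1 = 2.
  i=3: a_3=2, p_3 = 2*23 + 12 = 58, q_3 = 2*2 + 1 = 5.
  i=4: a_4=1, p_4 = 1*58 + 23 = 81, q_4 = 1*5 + 2 = 7.
  i=5: a_5=3, p_5 = 3*81 + 58 = 301, q_5 = 3*7 + 5 = 26.
  i=6: a_6=1, p_6 = 1*301 + 81 = 382, q_6 = 1*26 + 7 = 33.
  i=7: a_7=10, p_7 = 10*382 + 301 = 4121, q_7 = 10*33 + 26 = 356.
  i=8: a_8=1, p_8 = 1*4121 + 382 = 4503, q_8 = 1*356 + 33 = 389.
  i=9: a_9=3, p_9 = 3*4503 + 4121 = 17630, q_9 = 3*389 + 356 = 1523.
  i=10: a_10=1, p_10 = 1*17630 + 4503 = 22133, q_10 = 1*1523 + 389 = 1912.
  i=11: a_11=2, p_11 = 2*22133 + 17630 = 61896, q_11 = 2*1912 + 1523 = 5347.
  i=12: a_12=1, p_12 = 1*61896 + 22133 = 84029, q_12 = 1*5347 + 1912 = 7259.
  i=13: a_13=1, p_13 = 1*84029 + 61896 = 145925, q_13 = 1*7259 + 5347 = 12606.
Check: 145925^2 - 134*12606^2 = 21294105625 - 21294105624 = 1, so (x, y) = (145925, 12606) solves the equation, and by the theorem it is the least positive solution.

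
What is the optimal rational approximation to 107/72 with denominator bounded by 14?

Expand x = 107/72 as a continued fraction with the Euclidean algorithm:
  107 = 1*72 + 35, so a_0 = 1.
  72 = 2*35 + 2, so a_1 = 2.
  35 = 17*2 + 1, so a_2 = 17.
  2 = 2*1 + 0, so a_3 = 2.
so x = [1; 2, 17, 2].
Convergents (p_i = a_i*p_{i-1} + p_{i-2}, q_i = a_i*q_{i-1} + q_{i-2} with p_{-2}=0, p_{-1}=1, q_{-2}=1, q_{-1}=0), until the denominator exceeds 14:
  i=0: a_0=1, p_0 = 1*1 + 0 = 1, q_0 = 1*0 + 1 = 1.
  i=1: a_1=2, p_1 = 2*1 + 1 = 3, q_1 = 2*1 + 0 = 2.
  i=2: a_2=17, p_2 = 17*3 + 1 = 52, q_2 = 17*2 + 1 = 35.
q_2 = 35 > 14, so the last convergent with denominator <= 14 is p_1/q_1 = 3/2.
The closest fraction with denominator <= 14 is either p_1/q_1 or the intermediate fraction (k*p_1 + p_0)/(k*q_1 + q_0) with the largest k >= 1 whose denominator stays <= 14; these approach x as k grows, and every other convergent or intermediate fraction in range is farther away.
Largest k: floor((14 - q_0)/q_1) = floor((14 - 1)/2) = 6.
That gives (6*3 + 1)/(6*2 + 1) = 19/13.
Compare the errors: |x - 3/2| = |107*2 - 3*72|/(72*2) = 2/144, and |x - 19/13| = |107*13 - 19*72|/(72*13) = 23/936.
Cross-multiplying, 2*936 = 1872 < 3312 = 23*144, so 2/144 is smaller: the convergent 3/2 is closer to x than 19/13.

3/2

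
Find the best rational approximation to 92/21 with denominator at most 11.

35/8

Expand x = 92/21 as a continued fraction with the Euclidean algorithm:
  92 = 4*21 + 8, so a_0 = 4.
  21 = 2*8 + 5, so a_1 = 2.
  8 = 1*5 + 3, so a_2 = 1.
  5 = 1*3 + 2, so a_3 = 1.
  3 = 1*2 + 1, so a_4 = 1.
  2 = 2*1 + 0, so a_5 = 2.
so x = [4; 2, 1, 1, 1, 2].
Convergents (p_i = a_i*p_{i-1} + p_{i-2}, q_i = a_i*q_{i-1} + q_{i-2} with p_{-2}=0, p_{-1}=1, q_{-2}=1, q_{-1}=0), until the denominator exceeds 11:
  i=0: a_0=4, p_0 = 4*1 + 0 = 4, q_0 = 4*0 + 1 = 1.
  i=1: a_1=2, p_1 = 2*4 + 1 = 9, q_1 = 2*1 + 0 = 2.
  i=2: a_2=1, p_2 = 1*9 + 4 = 13, q_2 = 1*2 + 1 = 3.
  i=3: a_3=1, p_3 = 1*13 + 9 = 22, q_3 = 1*3 + 2 = 5.
  i=4: a_4=1, p_4 = 1*22 + 13 = 35, q_4 = 1*5 + 3 = 8.
  i=5: a_5=2, p_5 = 2*35 + 22 = 92, q_5 = 2*8 + 5 = 21.
q_5 = 21 > 11, so the last convergent with denominator <= 11 is p_4/q_4 = 35/8.
The closest fraction with denominator <= 11 is either p_4/q_4 or the intermediate fraction (k*p_4 + p_3)/(k*q_4 + q_3) with the largest k >= 1 whose denominator stays <= 11; these approach x as k grows, and every other convergent or intermediate fraction in range is farther away.
Largest k: floor((11 - q_3)/q_4) = floor((11 - 5)/8) = 0.
Since k = 0, no intermediate fraction beyond p_4/q_4 has denominator <= 11, so the convergent 35/8 is the closest (its error is |92*8 - 35*21|/(21*8) = 1/168).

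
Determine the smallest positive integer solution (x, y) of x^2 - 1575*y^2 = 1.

First expand sqrt(1575) as a continued fraction. With x_i = (sqrt(1575) + m_i)/d_i and (m_0, d_0) = (0, 1): a_0 = floor(sqrt(1575)) = 39, since 39^2 = 1521 <= 1575 < 1600 = 40^2.
Iterate m_{i+1} = d_i*a_i - m_i, d_{i+1} = (1575 - m_{i+1}^2)/d_i, a_{i+1} = floor((a_0 + m_{i+1})/d_{i+1}):
  m_1 = 1*39 - 0 = 39, d_1 = (1575 - 39^2)/1 = 54/1 = 54, a_1 = floor((39 + 39)/54) = 1.
  m_2 = 54*1 - 39 = 15, d_2 = (1575 - 15^2)/54 = 1350/54 = 25, a_2 = floor((39 + 15)/25) = 2.
  m_3 = 25*2 - 15 = 35, d_3 = (1575 - 35^2)/25 = 350/25 = 14, a_3 = floor((39 + 35)/14) = 5.
  m_4 = 14*5 - 35 = 35, d_4 = (1575 - 35^2)/14 = 350/14 = 25, a_4 = floor((39 + 35)/25) = 2.
  m_5 = 25*2 - 35 = 15, d_5 = (1575 - 15^2)/25 = 1350/25 = 54, a_5 = floor((39 + 15)/54) = 1.
  m_6 = 54*1 - 15 = 39, d_6 = (1575 - 39^2)/54 = 54/54 = 1, a_6 = floor((39 + 39)/1) = 78.
  m_7 = 1*78 - 39 = 39, d_7 = (1575 - 39^2)/1 = 54/1 = 54: (m_7, d_7) = (m_1, d_1) = (39, 54), so from here the quotients repeat a_1, ..., a_6; the period length is 6.
So sqrt(1575) = [39; (1, 2, 5, 2, 1, 78)] with period length k = 6.
k is even, so the fundamental solution of x^2 - 1575y^2 = 1 is (p_{k-1}, q_{k-1}) = (p_5, q_5); compute convergents through index 5.
Convergents (p_i = a_i*p_{i-1} + p_{i-2}, q_i = a_i*q_{i-1} + q_{i-2} with p_{-2}=0, p_{-1}=1, q_{-2}=1, q_{-1}=0):
  i=0: a_0=39, p_0 = 39*1 + 0 = 39, q_0 = 39*0 + 1 = 1.
  i=1: a_1=1, p_1 = 1*39 + 1 = 40, q_1 = 1*1 + 0 = 1.
  i=2: a_2=2, p_2 = 2*40 + 39 = 119, q_2 = 2*1 + 1 = 3.
  i=3: a_3=5, p_3 = 5*119 + 40 = 635, q_3 = 5*3 + 1 = 16.
  i=4: a_4=2, p_4 = 2*635 + 119 = 1389, q_4 = 2*16 + 3 = 35.
  i=5: a_5=1, p_5 = 1*1389 + 635 = 2024, q_5 = 1*35 + 16 = 51.
Check: 2024^2 - 1575*51^2 = 4096576 - 4096575 = 1, so (x, y) = (2024, 51) solves the equation, and by the theorem it is the least positive solution.

(x, y) = (2024, 51)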